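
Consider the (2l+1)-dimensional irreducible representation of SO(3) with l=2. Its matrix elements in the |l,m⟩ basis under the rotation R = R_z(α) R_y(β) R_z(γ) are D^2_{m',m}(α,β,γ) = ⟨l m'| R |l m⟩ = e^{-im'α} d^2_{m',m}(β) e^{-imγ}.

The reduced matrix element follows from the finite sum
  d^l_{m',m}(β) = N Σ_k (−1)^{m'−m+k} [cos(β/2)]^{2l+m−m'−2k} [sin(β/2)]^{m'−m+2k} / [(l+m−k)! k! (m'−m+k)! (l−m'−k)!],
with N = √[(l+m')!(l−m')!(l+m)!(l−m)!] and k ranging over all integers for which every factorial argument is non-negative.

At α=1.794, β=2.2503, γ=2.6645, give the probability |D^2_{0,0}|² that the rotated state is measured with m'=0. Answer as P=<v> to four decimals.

P=0.0085

D^2_{0,0}(1.7940,2.2503,2.6645) = e^{-i·0·1.7940}·d^2_{0,0}(2.2503)·e^{-i·0·2.6645}. Compute d first:
With c≡cos(β/2)=0.431041 and s≡sin(β/2)=0.902332, N=[2·2·2·2]^{1/2}=4.000000
k∈{0,1,2} keeps every argument non-negative
  k=0: (−1)^0·4.0000/(4)·0.4310^4·0.9023^0 = +0.034520
  k=1: (−1)^1·4.0000/(1)·0.4310^2·0.9023^2 = -0.605105
  k=2: (−1)^2·4.0000/(4)·0.4310^0·0.9023^4 = +0.662927
d^2_{0,0}(2.2503) = +0.034520 -0.605105 +0.662927 = +0.092343
|D^2_{0,0}|² = |d^2_{0,0}(β)|² = (+0.092343)² = 0.008527 (the z-rotation phases have unit modulus)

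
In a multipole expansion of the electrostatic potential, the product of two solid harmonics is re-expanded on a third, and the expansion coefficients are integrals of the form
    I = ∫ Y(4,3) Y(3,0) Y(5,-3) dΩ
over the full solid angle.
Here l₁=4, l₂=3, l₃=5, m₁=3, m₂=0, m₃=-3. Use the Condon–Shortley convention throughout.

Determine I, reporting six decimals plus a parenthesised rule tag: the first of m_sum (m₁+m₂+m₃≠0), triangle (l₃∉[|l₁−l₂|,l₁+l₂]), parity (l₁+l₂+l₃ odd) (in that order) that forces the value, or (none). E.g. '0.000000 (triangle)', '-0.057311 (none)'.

0.103862 (none)

Rules hold: Σm=0, L=12 even, 1≤5≤7.
N = 9·7·11 = 693
Δ = 2!·6!·4!/13! = 1/180180
Racah Σ t=0..2: t=0:+1/576 t=1:−1/144 t=2:+1/576 = -1/288
⇒ 3j(4 3 5; 0 0 0)² = 20/1001, sgn +1
Racah Σ t=0..1: t=0:+1/1440 t=1:−1/2880 = 1/2880
⇒ 3j(4 3 5; 3 0 -3)² = 7/715, sgn +1
4πI² = N·(3j₀)²·(3jₘ)² = 252/1859
I = +1·√(0.135557/4π) = 0.10386175
No selection rule forces the value: the integral is nonzero (none).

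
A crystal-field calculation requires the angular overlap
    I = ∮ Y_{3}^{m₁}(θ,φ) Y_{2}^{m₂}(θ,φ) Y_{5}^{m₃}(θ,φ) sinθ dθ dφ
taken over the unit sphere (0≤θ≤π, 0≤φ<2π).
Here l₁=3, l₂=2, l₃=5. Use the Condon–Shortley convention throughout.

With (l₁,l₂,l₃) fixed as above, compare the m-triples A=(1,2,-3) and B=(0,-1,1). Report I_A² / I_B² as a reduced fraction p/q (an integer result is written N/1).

l's match ⇒ only the (l;m) 3-j factors differ between A and B.
A: triangle coeff Δ(3,2,5) = 1/2310; Σ_t [0,0]: t=0:+1/1152 = 1/1152; (3j)²=1/33 [(3 2 5; 1 2 -3)], sign=+1
B: triangle coeff Δ(3,2,5) = 1/2310; Σ_t [0,0]: t=0:+1/216 = 1/216; (3j)²=8/231 [(3 2 5; 0 -1 1)], sign=+1
I_A²/I_B² = (1/33)/(8/231) = 7/8

7/8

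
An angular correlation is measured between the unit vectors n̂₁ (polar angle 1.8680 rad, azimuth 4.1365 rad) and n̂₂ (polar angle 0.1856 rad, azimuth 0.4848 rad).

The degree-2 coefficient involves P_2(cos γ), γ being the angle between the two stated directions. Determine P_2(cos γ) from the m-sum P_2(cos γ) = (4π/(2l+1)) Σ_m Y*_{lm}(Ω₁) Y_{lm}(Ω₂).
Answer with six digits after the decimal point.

-0.207218

Addition theorem: P_2(cos γ) = (4π/5) Σ_m Y*_{lm}(Ω₁) Y_{lm}(Ω₂), m = −2…2:
  m=-2: (-0.143683+0.322596i) × (+0.007440-0.010848i) = +0.002430+0.003959i  (running Σ = +0.002430+0.003959i)
  m=-1: (+0.117804+0.181430i) × (+0.123969-0.065298i) = +0.026451+0.014799i  (running Σ = +0.028881+0.018758i)
  m=0: (-0.234248-0.000000i) × (+0.598562+0.000000i) = -0.140212-0.000000i  (running Σ = -0.111331+0.018758i)
  m=1: (-0.117804+0.181430i) × (-0.123969-0.065298i) = +0.026451-0.014799i  (running Σ = -0.084880+0.003959i)
  m=2: (-0.143683-0.322596i) × (+0.007440+0.010848i) = +0.002430-0.003959i  (running Σ = -0.082449+0.000000i)
Σ over m = -0.082449+0.000000i; ×(4π/5) → -0.207218+0.000000i. Real part: -0.207218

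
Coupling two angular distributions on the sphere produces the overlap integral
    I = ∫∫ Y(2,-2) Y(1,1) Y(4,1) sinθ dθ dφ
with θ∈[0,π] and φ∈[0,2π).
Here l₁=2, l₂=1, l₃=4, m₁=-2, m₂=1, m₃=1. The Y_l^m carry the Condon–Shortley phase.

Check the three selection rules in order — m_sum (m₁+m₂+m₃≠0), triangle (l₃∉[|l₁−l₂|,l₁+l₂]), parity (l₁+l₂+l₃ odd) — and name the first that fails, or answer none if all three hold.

m₁+m₂+m₃ = -2 + 1 + 1 = 0  ✓
triangle: need |l₁−l₂| ≤ l₃ ≤ l₁+l₂ = [1,3]; l₃=4 is outside  ✗
parity: l₁+l₂+l₃ = 7 is odd

triangle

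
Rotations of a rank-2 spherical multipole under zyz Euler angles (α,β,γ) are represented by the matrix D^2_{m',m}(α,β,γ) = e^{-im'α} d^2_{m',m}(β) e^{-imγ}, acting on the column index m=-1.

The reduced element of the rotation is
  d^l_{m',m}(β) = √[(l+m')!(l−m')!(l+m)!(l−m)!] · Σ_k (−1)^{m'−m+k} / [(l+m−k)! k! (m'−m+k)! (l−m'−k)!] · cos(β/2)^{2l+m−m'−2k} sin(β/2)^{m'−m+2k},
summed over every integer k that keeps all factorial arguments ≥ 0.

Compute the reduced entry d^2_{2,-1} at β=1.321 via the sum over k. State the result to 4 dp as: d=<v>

d^2_{2,-1}(β=1.3210) via the finite sum:
With c≡cos(β/2)=0.789686 and s≡sin(β/2)=0.613512, N=[24·1·1·6]^{1/2}=12.000000
Admissible k: 0..0 (factorial args all ≥0)
  k=0: (−1)^3·12.0000/(6)·0.7897^1·0.6135^3 = -0.364714
d^2_{2,-1}(1.3210) = -0.364714

d=-0.3647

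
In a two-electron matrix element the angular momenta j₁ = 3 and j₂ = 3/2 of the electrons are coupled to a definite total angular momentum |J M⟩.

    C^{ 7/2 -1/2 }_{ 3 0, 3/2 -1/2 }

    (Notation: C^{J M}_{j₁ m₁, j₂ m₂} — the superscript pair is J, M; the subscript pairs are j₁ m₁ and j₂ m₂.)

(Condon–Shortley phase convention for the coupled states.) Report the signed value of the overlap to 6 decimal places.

+0.308607

j₁+j₂−J=1  J+j₁−j₂=5  J−j₁+j₂=2  j₁+j₂+J+1=9
(j₁±m₁, j₂±m₂, J±M) = (3,3,1,2,3,4)
P² = 384/7
sum k=0..1:
  [0] +1/12 = 1/12
  [1] −1/24 = -1/24
S = 1/24
C² = P²·S² = 2/21 ; C = +0.308607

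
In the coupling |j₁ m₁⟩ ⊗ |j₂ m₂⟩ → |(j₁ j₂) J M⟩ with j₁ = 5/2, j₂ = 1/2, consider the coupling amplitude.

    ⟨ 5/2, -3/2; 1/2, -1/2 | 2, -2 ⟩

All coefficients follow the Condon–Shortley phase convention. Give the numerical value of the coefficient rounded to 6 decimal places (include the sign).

+0.408248  (= +√(1/6))

j₁+j₂−J=1  J+j₁−j₂=4  J−j₁+j₂=0  j₁+j₂+J+1=6
(j₁±m₁, j₂±m₂, J±M) = (1,4,0,1,0,4)
P² = 96
sum k=0..0:
  [0] +1/24 = 1/24
S = 1/24
C² = P²·S² = 1/6 ; C = +0.408248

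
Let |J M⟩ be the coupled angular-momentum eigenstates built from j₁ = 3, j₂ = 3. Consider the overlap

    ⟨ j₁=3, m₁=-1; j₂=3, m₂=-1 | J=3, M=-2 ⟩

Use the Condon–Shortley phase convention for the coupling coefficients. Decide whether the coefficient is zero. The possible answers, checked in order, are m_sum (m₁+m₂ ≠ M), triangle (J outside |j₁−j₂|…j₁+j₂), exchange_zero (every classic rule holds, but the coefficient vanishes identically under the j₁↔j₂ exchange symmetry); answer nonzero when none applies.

m-sum: m₁+m₂ = -1+(-1) = -2, M = -2  ✓
triangle: |j₁−j₂| = 0 ≤ J = 3 ≤ j₁+j₂ = 6  ✓
exchange: j₁=j₂ and m₁=m₂, and (−1)^(j₁+j₂−J) = (−1)^3 = −1 forces ⟨j₁m₁;j₂m₂|JM⟩ = −⟨j₂m₂;j₁m₁|JM⟩ = −⟨j₁m₁;j₂m₂|JM⟩ ⇒ the coefficient vanishes identically
Racah sum check: Σ_k collapses to 0 ⇒ CG = 0

exchange_zero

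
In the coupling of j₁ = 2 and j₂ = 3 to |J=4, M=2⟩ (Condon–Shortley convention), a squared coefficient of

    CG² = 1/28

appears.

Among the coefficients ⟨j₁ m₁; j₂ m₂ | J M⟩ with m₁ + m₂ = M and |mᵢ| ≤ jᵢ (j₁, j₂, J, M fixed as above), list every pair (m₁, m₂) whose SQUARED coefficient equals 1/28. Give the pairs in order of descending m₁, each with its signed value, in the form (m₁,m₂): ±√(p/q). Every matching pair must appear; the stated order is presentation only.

Admissible pairs with m₁+m₂ = M = 2: (-1,3), (0,2), (1,1), (2,0)
  (m₁,m₂)=(2,0): CG² = 3/7, CG = +√(3/7)
  (m₁,m₂)=(1,1): CG² = 1/28, CG = +√(1/28)   ← matches the target
  (m₁,m₂)=(0,2): CG² = 12/35, CG = −√(12/35)
  (m₁,m₂)=(-1,3): CG² = 27/140, CG = −√(27/140)
Pairs with CG² = 1/28: (1,1): +√(1/28)

(1,1): +√(1/28)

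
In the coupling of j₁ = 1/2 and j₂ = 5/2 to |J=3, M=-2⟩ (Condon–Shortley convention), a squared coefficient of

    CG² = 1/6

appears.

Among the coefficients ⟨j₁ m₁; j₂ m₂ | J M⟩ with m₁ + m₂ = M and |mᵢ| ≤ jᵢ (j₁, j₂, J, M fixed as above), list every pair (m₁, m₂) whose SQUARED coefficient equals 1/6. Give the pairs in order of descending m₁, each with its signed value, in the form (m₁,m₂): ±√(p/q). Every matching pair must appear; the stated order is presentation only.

(1/2,-5/2): +√(1/6)

Admissible pairs with m₁+m₂ = M = -2: (-1/2,-3/2), (1/2,-5/2)
  (m₁,m₂)=(1/2,-5/2): CG² = 1/6, CG = +√(1/6)   ← matches the target
  (m₁,m₂)=(-1/2,-3/2): CG² = 5/6, CG = +√(5/6)
Pairs with CG² = 1/6: (1/2,-5/2): +√(1/6)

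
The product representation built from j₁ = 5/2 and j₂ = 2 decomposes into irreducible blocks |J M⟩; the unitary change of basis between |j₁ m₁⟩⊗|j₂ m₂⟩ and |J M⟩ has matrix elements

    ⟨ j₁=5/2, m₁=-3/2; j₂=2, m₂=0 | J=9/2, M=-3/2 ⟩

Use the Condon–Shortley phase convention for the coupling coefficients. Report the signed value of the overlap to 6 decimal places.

+√(5/14) = +0.597614

√[10·0!5!4!/10! · 1!4!2!2!3!6!] = √(23040/7)
  +(−1)^0/∏(0,0,4,2,1,2)! = 1/96  (running 1/96)
⟨..|..⟩ = √(23040/7)·(1/96) = +0.597614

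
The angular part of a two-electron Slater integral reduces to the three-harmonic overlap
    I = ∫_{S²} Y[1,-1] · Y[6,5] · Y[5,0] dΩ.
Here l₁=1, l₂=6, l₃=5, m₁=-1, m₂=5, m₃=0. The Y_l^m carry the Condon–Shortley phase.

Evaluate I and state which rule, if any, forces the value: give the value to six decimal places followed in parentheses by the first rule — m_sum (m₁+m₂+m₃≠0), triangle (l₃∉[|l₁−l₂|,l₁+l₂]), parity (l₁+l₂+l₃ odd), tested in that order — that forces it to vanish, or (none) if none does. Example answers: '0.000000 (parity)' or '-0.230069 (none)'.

m-sum = -1 + 5 + 0 = 4 ≠ 0 ⇒ I = 0

0.000000 (m_sum)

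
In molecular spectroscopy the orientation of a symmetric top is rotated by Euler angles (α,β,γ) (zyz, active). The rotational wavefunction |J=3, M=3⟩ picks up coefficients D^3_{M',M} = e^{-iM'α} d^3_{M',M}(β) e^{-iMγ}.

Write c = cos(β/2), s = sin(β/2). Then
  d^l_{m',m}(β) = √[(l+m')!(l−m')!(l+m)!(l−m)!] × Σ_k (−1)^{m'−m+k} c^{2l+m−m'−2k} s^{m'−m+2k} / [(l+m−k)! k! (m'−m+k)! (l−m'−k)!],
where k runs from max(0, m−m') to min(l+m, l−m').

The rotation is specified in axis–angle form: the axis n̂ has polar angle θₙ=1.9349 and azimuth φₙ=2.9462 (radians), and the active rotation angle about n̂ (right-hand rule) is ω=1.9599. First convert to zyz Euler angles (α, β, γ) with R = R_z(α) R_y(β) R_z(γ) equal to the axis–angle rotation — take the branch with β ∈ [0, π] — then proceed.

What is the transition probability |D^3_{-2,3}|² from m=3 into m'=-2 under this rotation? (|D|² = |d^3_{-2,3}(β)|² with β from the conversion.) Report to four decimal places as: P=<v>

P=0.1890

Axis–angle → zyz. n̂ = (sinθₙcosφₙ, sinθₙsinφₙ, cosθₙ) = (-0.916662, +0.181424, -0.356112), ω = 1.9599.
R = I cosω + sinω [n̂]ₓ + (1−cosω) n̂n̂ᵀ gives
  R = [+0.779675, +0.100099, +0.618132; -0.558886, -0.333958, +0.759025; +0.282408, -0.937258, -0.204435]
β = atan2(√(R₁₃²+R₂₃²), R₃₃) = 1.776683; α = atan2(R₂₃, R₁₃) mod 2π = 0.887350; γ = atan2(R₃₂, −R₃₁) mod 2π = 4.419728
Split into d^3_{-2,3}(β=1.7767) × two z-phases.
c=cos(1.776683/2)=0.630700, s=sin(1.776683/2)=0.776027; N=√[1·120·720·1]=293.938769
k∈{5} keeps every argument non-negative
  k=5: (−1)^0·293.9388/(120)·0.6307^1·0.7760^5 = +0.434792
d^3_{-2,3}(1.7767) = +0.434792
|D^3_{-2,3}|² = |d^3_{-2,3}(β)|² = (+0.434792)² = 0.189044 (the z-rotation phases have unit modulus)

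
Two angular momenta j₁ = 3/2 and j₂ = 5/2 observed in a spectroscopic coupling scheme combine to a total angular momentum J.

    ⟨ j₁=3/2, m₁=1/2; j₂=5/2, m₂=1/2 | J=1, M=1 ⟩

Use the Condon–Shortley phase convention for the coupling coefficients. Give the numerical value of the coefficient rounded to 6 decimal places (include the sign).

−√(3/20) ≈ -0.387298

triangle: 3!*0!*2!/6! = 12/720
(j±m)!: 2!*1!*3!*2!*2!*0! = 48
prefactor² = (2J+1)*Δ*N² = 12/5
  k=1: −1/(1!*2!*0!*2!*0!*0!) = -1/4
Σ = -1/4  ⇒  CG² = 12/5*(-1/4)² = 3/20
CG = −√(3/20) = -0.387298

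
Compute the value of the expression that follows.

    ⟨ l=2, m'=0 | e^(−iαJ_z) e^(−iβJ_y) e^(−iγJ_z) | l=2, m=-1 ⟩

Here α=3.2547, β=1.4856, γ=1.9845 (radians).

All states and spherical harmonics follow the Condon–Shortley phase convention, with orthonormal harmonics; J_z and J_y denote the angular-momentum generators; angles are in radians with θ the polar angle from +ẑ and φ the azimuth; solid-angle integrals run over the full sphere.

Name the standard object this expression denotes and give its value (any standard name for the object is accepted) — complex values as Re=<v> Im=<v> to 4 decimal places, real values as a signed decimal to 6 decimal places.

Wigner D-matrix element, Re=0.0417 Im=-0.0951

This is a Wigner D-matrix element — the rotation-matrix element ⟨l m'| R(α,β,γ) |l m⟩ in the angular-momentum basis.
Split into d^2_{0,-1}(β=1.4856) × two z-phases.
With c≡cos(β/2)=0.736578 and s≡sin(β/2)=0.676353, N=[2·2·1·6]^{1/2}=4.898979
The bounds max(0,m−m')=0 and min(l+m,l−m')=1 give 2 terms
  k=0: (−1)^1·4.8990/(2)·0.7366^3·0.6764^1 = -0.662071
  k=1: (−1)^2·4.8990/(2)·0.7366^1·0.6764^3 = +0.558232
d^2_{0,-1}(1.4856) = -0.662071 +0.558232 = -0.103840
D = (+1.000000+0.000000i)·(-0.103840)·(-0.402003+0.915638i) = +0.041744-0.095079i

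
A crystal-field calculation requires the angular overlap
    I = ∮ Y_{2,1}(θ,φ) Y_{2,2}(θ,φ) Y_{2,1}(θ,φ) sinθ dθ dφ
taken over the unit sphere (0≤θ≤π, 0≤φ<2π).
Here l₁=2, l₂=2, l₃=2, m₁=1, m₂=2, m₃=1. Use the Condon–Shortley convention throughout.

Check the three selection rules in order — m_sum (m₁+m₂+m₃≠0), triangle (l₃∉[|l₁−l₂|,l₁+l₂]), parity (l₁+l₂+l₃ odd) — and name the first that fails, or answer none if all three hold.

azimuthal sum: 1 + 2 + 1 = 4  ✗
0 ≤ 2 ≤ 4 (triangle on l)
L = 2 + 2 + 2 = 6 (even)

m_sum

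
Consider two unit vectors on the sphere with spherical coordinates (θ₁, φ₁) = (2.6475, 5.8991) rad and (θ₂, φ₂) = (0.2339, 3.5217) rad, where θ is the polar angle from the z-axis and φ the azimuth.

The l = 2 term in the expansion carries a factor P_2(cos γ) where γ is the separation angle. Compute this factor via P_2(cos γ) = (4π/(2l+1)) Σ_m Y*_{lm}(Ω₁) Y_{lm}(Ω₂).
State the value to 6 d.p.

Term-by-term m-sum for l=2 (normalisation 4π/5 = 2.513274):
  m=-2: (0.062477, -0.060360) × (0.015037, -0.014298) = (0.000076, -0.001801)  (running Σ = (0.000076, -0.001801))
  m=-1: (-0.299050, 0.120863) × (-0.161748, 0.064624) = (0.040560, -0.038875)  (running Σ = (0.040636, -0.040676))
  m=0: (0.417991, -0.000000) × (0.579956, 0.000000) = (0.242416, 0.000000)  (running Σ = (0.283053, -0.040676))
  m=1: (0.299050, 0.120863) × (0.161748, 0.064624) = (0.040560, 0.038875)  (running Σ = (0.323613, -0.001801))
  m=2: (0.062477, 0.060360) × (0.015037, 0.014298) = (0.000076, 0.001801)  (running Σ = (0.323689, -0.000000))
Total Σ_m = (0.323689, -0.000000). Multiply by 2.513274: (0.813520, -0.000000). P_2(cos γ) = 0.813520

0.813520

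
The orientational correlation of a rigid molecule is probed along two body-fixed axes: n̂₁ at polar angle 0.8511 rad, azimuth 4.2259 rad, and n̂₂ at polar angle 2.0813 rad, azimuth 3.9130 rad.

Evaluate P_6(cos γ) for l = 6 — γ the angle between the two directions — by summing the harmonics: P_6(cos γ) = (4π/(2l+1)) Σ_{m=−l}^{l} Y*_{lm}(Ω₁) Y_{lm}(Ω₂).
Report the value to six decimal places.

0.133600

Summing Y*_{l m}(θ₁,φ₁)·Y_{l m}(θ₂,φ₂) over m ∈ [−6, 6]; prefactor 4π/(2·6+1) = 0.966644:
  m=-6: (0.08521 + 0.01929j) × (-0.01787 + 0.21236j) = -0.00562 + 0.01775j  (running Σ = -0.00562 + 0.01775j)
  m=-5: (-0.17275 + 0.20133j) × (-0.31206 + 0.27119j) = -0.00069 - 0.10967j  (running Σ = -0.00631 - 0.09192j)
  m=-4: (-0.15801 - 0.40123j) × (-0.33570 - 0.01881j) = 0.04550 + 0.13767j  (running Σ = 0.03919 + 0.04574j)
  m=-3: (0.32289 + 0.03610j) × (0.05348 + 0.05817j) = 0.01517 + 0.02071j  (running Σ = 0.05436 + 0.06646j)
  m=-2: (0.06127 - 0.08998j) × (-0.00983 + 0.35105j) = 0.03099 + 0.02239j  (running Σ = 0.08534 + 0.08885j)
  m=-1: (0.17232 + 0.32582j) × (-0.03543 + 0.03445j) = -0.01733 - 0.00561j  (running Σ = 0.06801 + 0.08324j)
  m=0: (0.00654 + 0.00000j) × (0.33418 + 0.00000j) = 0.00218 + 0.00000j  (running Σ = 0.07020 + 0.08324j)
  m=1: (-0.17232 + 0.32582j) × (0.03543 + 0.03445j) = -0.01733 + 0.00561j  (running Σ = 0.05287 + 0.08885j)
  m=2: (0.06127 + 0.08998j) × (-0.00983 - 0.35105j) = 0.03099 - 0.02239j  (running Σ = 0.08385 + 0.06646j)
  m=3: (-0.32289 + 0.03610j) × (-0.05348 + 0.05817j) = 0.01517 - 0.02071j  (running Σ = 0.09902 + 0.04574j)
  m=4: (-0.15801 + 0.40123j) × (-0.33570 + 0.01881j) = 0.04550 - 0.13767j  (running Σ = 0.14452 - 0.09192j)
  m=5: (0.17275 + 0.20133j) × (0.31206 + 0.27119j) = -0.00069 + 0.10967j  (running Σ = 0.14383 + 0.01775j)
  m=6: (0.08521 - 0.01929j) × (-0.01787 - 0.21236j) = -0.00562 - 0.01775j  (running Σ = 0.13821 - 0.00000j)
Total Σ_m = 0.13821 - 0.00000j. Multiply by 0.966644: 0.13360 - 0.00000j. P_6(cos γ) = 0.133600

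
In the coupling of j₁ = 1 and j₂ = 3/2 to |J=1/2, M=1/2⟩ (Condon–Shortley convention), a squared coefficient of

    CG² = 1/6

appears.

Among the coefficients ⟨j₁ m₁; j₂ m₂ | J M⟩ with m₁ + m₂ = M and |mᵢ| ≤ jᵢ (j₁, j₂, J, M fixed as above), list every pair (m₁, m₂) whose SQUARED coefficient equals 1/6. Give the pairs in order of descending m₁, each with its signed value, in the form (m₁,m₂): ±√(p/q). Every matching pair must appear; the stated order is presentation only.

Admissible pairs with m₁+m₂ = M = 1/2: (-1,3/2), (0,1/2), (1,-1/2)
  (m₁,m₂)=(1,-1/2): CG² = 1/6, CG = +√(1/6)   ← matches the target
  (m₁,m₂)=(0,1/2): CG² = 1/3, CG = −√(1/3)
  (m₁,m₂)=(-1,3/2): CG² = 1/2, CG = +√(1/2)
Pairs with CG² = 1/6: (1,-1/2): +√(1/6)

(1,-1/2): +√(1/6)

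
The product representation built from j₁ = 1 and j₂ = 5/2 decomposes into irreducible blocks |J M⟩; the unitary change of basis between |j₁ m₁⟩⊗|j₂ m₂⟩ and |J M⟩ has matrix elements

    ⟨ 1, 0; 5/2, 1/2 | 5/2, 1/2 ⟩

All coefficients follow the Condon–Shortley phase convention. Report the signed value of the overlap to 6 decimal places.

triangle: 1!*1!*4!/7! = 24/5040
(j±m)!: 1!*1!*3!*2!*3!*2! = 144
prefactor² = (2J+1)*Δ*N² = 144/35
  k=0: +1/(0!*1!*1!*3!*0!*1!) = 1/6
  k=1: −1/(1!*0!*0!*2!*1!*2!) = -1/4
Σ = -1/12  ⇒  CG² = 144/35*(-1/12)² = 1/35
CG = −√(1/35) = -0.169031

−√(1/35) ≈ -0.169031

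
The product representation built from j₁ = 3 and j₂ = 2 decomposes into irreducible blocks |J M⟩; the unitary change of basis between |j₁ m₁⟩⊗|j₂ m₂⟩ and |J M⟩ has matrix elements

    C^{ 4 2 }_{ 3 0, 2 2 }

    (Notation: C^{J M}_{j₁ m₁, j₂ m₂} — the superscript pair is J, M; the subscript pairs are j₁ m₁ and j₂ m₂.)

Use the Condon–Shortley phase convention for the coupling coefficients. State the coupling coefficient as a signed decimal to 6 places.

j₁+j₂−J=1  J+j₁−j₂=5  J−j₁+j₂=3  j₁+j₂+J+1=10
(j₁±m₁, j₂±m₂, J±M) = (3,3,4,0,6,2)
P² = 15552/7
sum k=1..1:
  [1] −1/72 = -1/72
S = -1/72
C² = P²·S² = 3/7 ; C = -0.654654

-0.654654  (= −√(3/7))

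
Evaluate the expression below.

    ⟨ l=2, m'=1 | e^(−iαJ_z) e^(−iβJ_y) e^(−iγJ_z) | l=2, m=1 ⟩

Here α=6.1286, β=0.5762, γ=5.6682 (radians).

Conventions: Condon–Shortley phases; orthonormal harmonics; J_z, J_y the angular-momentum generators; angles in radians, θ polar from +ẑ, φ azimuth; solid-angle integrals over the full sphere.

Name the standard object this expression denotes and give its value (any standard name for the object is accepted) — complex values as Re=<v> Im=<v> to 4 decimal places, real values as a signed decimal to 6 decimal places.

This is a Wigner D-matrix element — the rotation-matrix element ⟨l m'| R(α,β,γ) |l m⟩ in the angular-momentum basis.
First d^2_{1,1}(β=0.5762), then the phase factors e^{-i(1)α} and e^{-i(1)γ}:
c=cos(0.576200/2)=0.958785, s=sin(0.576200/2)=0.284131; N=√[6·1·6·1]=6.000000
k: max(0,(1)−(1))=0 … min(2+(1),2−(1))=1
  k=0: (−1)^0·6.0000/(6)·0.9588^4·0.2841^0 = +0.845057
  k=1: (−1)^1·6.0000/(2)·0.9588^2·0.2841^2 = -0.222639
d^2_{1,1}(0.5762) = +0.845057 -0.222639 = +0.622417
Phases: e^{-i·(1)·6.1286}=+0.988075+0.153970i, e^{-i·(1)·5.6682}=+0.816782+0.576947i ⇒ D=+0.447026+0.433095i

Wigner D-matrix element, Re=0.4470 Im=0.4331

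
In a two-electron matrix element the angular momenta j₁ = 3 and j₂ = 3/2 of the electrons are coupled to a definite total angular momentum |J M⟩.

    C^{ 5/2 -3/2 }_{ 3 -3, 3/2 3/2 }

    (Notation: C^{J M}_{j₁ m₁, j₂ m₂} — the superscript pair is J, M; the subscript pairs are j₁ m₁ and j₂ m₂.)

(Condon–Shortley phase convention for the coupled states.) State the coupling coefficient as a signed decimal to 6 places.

triangle: 2!·4!·1!/8! = 48/40320
(j±m)!: 0!·6!·3!·0!·1!·4! = 103680
prefactor² = (2J+1)·Δ·N² = 5184/7
  k=2: +1/(2!·0!·4!·1!·0!·0!) = 1/48
Σ = 1/48  ⇒  CG² = 5184/7·(1/48)² = 9/28
CG = +√(9/28) = +0.566947

+0.566947  (= +√(9/28))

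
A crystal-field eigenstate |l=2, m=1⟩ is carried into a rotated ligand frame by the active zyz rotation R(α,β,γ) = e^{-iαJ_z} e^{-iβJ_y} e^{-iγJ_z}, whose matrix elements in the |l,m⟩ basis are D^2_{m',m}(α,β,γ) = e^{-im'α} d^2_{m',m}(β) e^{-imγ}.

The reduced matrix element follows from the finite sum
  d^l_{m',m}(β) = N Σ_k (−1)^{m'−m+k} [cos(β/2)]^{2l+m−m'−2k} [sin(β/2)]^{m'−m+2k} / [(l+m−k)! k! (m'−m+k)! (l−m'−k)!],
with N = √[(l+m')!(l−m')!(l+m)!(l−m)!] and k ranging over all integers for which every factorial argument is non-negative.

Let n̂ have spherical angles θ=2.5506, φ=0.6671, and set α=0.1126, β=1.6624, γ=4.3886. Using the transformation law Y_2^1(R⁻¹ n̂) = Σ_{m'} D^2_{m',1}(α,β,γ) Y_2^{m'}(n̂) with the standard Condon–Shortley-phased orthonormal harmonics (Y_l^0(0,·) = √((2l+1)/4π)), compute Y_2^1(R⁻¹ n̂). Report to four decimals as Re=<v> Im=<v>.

Need the full column D^2_{m',1} for m'=−2..2 at α=0.1126, β=1.6624, γ=4.3886.
cos(β/2)=0.673990, sin(β/2)=0.738741
d^2_{-2,1}: single k=3 term ⇒ +0.543450;  D = -0.283586+0.463591i
d^2_{-1,1}: k∈[2..3] ⇒ +0.743724 -0.297830 = +0.445894;  D = -0.188466+0.404107i
d^2_{0,1}: k∈[1..2] ⇒ +0.554023 -0.665587 = -0.111565;  D = +0.035495-0.105767i
d^2_{1,1}: k∈[0..1] ⇒ +0.206354 -0.743724 = -0.537370;  D = +0.112645-0.525431i
d^2_{2,1}: single k=0 term ⇒ -0.452358;  D = +0.044525-0.450161i
Y_2^{m'}(θ=2.5506,φ=0.6671) and Σ D·Y over m':
  (-0.2836+0.4636i)·(+0.0281-0.1166i)  (-0.1885+0.4041i)·(-0.2808+0.2212i)  (+0.0355-0.1058i)·(+0.3370+0.0000i)  (+0.1126-0.5254i)·(+0.2808+0.2212i)  (+0.0445-0.4502i)·(+0.0281+0.1166i)
Y_2^1(R⁻¹ n̂) = +0.223156-0.274814i

Re=0.2232 Im=-0.2748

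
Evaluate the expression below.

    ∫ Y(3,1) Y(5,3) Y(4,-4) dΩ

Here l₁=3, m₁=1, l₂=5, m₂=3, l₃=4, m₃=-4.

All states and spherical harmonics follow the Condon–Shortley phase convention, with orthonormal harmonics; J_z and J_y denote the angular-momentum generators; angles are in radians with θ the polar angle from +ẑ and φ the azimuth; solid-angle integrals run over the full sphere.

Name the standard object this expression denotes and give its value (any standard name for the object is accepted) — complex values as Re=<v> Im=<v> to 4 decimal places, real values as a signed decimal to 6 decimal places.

This is a Gaunt coefficient — the integral of a triple product of spherical harmonics over the sphere.
Rules hold: Σm=0, L=12 even, 2≤4≤8.
N = 7·11·9 = 693
Δ = 4!·2!·6!/13! = 1/180180
Racah Σ t=1..3: t=1:−1/576 t=2:+1/144 t=3:−1/576 = 1/288
⇒ 3j(3 5 4; 0 0 0)² = 20/1001, sgn +1
Racah Σ t=2..2: t=2:+1/5760 = 1/5760
⇒ 3j(3 5 4; 1 3 -4)² = 56/2145, sgn +1
4πI² = N·(3j₀)²·(3jₘ)² = 672/1859
I = +1·√(0.361485/4π) = 0.16960553

Gaunt coefficient, +0.169606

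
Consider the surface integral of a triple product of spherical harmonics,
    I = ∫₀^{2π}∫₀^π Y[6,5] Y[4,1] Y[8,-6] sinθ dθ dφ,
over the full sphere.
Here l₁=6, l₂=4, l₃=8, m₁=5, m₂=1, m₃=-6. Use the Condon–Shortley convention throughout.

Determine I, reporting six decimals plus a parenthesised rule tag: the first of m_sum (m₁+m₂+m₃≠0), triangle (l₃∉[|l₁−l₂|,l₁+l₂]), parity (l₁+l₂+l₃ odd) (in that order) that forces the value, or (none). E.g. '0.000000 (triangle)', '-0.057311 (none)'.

Rules hold: Σm=0, L=18 even, 2≤8≤10.
N = 13·9·17 = 1989
Δ = 2!·10!·6!/19! = 1/23279256
Racah Σ t=0..2: t=0:+1/1658880 t=1:−1/518400 t=2:+1/1658880 = -1/1382400
⇒ 3j(6 4 8; 0 0 0)² = 504/46189, sgn -1
Racah Σ t=0..1: t=0:+1/87091200 t=1:−1/174182400 = 1/174182400
⇒ 3j(6 4 8; 5 1 -6)² = 55/7752, sgn +1
4πI² = N·(3j₀)²·(3jₘ)² = 945/6137
I = -1·√(0.153984/4π) = -0.11069625
No selection rule forces the value: the integral is nonzero (none).

-0.110696 (none)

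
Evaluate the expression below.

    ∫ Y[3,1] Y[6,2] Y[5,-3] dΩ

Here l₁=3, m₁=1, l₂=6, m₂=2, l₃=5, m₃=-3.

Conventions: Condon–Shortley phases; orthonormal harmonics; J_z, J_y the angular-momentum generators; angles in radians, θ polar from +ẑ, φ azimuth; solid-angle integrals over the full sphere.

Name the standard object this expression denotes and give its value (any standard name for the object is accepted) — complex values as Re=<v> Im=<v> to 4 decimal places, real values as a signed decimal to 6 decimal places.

Gaunt coefficient, -0.145631

This is a Gaunt coefficient — the integral of a triple product of spherical harmonics over the sphere.
Rules hold: Σm=0, L=14 even, 3≤5≤9.
N = 7·13·11 = 1001
Δ = 4!·2!·8!/15! = 1/675675
Racah Σ t=1..3: t=1:−1/8640 t=2:+1/2304 t=3:−1/8640 = 7/34560
⇒ 3j(3 6 5; 0 0 0)² = 7/429, sgn -1
Racah Σ t=0..2: t=0:+1/1935360 t=1:−1/30240 t=2:+1/11520 = 1/18432
⇒ 3j(3 6 5; 1 2 -3)² = 7/429, sgn +1
4πI² = N·(3j₀)²·(3jₘ)² = 343/1287
I = -1·√(0.266511/4π) = -0.14563067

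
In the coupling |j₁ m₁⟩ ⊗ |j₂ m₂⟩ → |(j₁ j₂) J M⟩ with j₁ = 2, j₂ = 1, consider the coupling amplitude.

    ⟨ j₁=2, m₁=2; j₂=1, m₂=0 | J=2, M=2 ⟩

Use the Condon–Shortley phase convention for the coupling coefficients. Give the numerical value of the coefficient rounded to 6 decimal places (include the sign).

+0.816497

√[5·1!3!1!/6! · 4!0!1!1!4!0!] = √(24)
  +(−1)^0/∏(0,1,0,1,3,0)! = 1/6  (running 1/6)
⟨..|..⟩ = √(24)·(1/6) = +0.816497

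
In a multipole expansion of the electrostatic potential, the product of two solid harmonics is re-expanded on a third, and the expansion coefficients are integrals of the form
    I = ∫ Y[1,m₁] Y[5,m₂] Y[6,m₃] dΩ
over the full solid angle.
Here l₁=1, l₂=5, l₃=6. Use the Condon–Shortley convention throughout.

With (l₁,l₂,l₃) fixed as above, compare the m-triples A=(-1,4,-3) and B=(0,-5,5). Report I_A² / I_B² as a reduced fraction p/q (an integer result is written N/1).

3/11

Same 1,5,6: normalisation and zero-m 3j drop out of the ratio.
A: Δ: 0! 2! 10! / 13! → 1/858; sum: t=0:+1/725760 = 1/725760; 3j²(1 5 6; -1 4 -3) = Δ·Π!·Σ² = 1/286  (sign -1)
B: Δ: 0! 2! 10! / 13! → 1/858; sum: t=0:+1/3628800 = 1/3628800; 3j²(1 5 6; 0 -5 5) = Δ·Π!·Σ² = 1/78  (sign -1)
I_A²/I_B² = (1/286)/(1/78) = 3/11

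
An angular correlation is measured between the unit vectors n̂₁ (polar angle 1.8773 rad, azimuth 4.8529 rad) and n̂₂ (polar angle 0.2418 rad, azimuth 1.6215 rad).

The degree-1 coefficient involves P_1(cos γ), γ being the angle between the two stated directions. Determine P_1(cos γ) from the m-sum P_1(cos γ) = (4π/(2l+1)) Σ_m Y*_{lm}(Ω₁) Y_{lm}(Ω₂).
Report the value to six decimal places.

Expand P_1 via completeness: Σ_{m} conj(Y_{1,m}) at Ω₁ times Y_{1,m} at Ω₂ —
  m=-1: (0.04613 - 0.32615j) × (-0.00419 - 0.08262j) = -0.02714 - 0.00244j  (running Σ = -0.02714 - 0.00244j)
  m=0: (-0.14742 + 0.00000j) × (0.47439 + 0.00000j) = -0.06994 + 0.00000j  (running Σ = -0.09708 - 0.00244j)
  m=1: (-0.04613 - 0.32615j) × (0.00419 - 0.08262j) = -0.02714 + 0.00244j  (running Σ = -0.12422 + 0.00000j)
Σ over m = -0.12422 + 0.00000j; ×(4π/3) → -0.52032 + 0.00000j. Real part: -0.520320

-0.520320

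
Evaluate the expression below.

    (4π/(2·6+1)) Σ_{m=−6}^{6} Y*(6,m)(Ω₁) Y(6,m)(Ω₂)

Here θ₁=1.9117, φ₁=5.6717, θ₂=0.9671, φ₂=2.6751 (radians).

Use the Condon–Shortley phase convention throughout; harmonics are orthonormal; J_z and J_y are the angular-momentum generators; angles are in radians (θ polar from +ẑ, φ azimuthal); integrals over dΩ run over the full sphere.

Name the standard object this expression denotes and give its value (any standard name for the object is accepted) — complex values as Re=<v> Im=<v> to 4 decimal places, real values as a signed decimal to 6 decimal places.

This sum is the spherical-harmonic addition theorem: it equals the Legendre polynomial P_l(cos γ) of the angle γ between the two directions.
Addition theorem: P_6(cos γ) = (4π/13) Σ_m Y*_{lm}(Ω₁) Y_{lm}(Ω₂), m = −6…6:
  m=-6: Y*=-0.292533+0.170348i  Y=-0.141639+0.050523i  product +0.032827-0.038908i
  m=-5: Y*=+0.414532+0.034972i  Y=+0.247910-0.259965i  product +0.111858-0.099094i
  m=-4: Y*=-0.049611-0.041420i  Y=-0.121326+0.399023i  product +0.022547-0.014771i
  m=-3: Y*=-0.084116-0.311604i  Y=-0.019169-0.110793i  product -0.032911+0.015293i
  m=-2: Y*=-0.059137+0.163108i  Y=-0.180529-0.243580i  product +0.050406-0.015041i
  m=-1: Y*=-0.218838+0.153434i  Y=+0.213371+0.107446i  product -0.063180+0.009225i
  m=+0: Y*=+0.198577-0.000000i  Y=+0.245040+0.000000i  product +0.048659+0.000000i
  m=+1: Y*=+0.218838+0.153434i  Y=-0.213371+0.107446i  product -0.063180-0.009225i
  m=+2: Y*=-0.059137-0.163108i  Y=-0.180529+0.243580i  product +0.050406+0.015041i
  m=+3: Y*=+0.084116-0.311604i  Y=+0.019169-0.110793i  product -0.032911-0.015293i
  m=+4: Y*=-0.049611+0.041420i  Y=-0.121326-0.399023i  product +0.022547+0.014771i
  m=+5: Y*=-0.414532+0.034972i  Y=-0.247910-0.259965i  product +0.111858+0.099094i
  m=+6: Y*=-0.292533-0.170348i  Y=-0.141639-0.050523i  product +0.032827+0.038908i
Σ over m = +0.291754+0.000000i; ×(4π/13) → +0.282022+0.000000i. Real part: 0.282022

Legendre polynomial (addition theorem), +0.282022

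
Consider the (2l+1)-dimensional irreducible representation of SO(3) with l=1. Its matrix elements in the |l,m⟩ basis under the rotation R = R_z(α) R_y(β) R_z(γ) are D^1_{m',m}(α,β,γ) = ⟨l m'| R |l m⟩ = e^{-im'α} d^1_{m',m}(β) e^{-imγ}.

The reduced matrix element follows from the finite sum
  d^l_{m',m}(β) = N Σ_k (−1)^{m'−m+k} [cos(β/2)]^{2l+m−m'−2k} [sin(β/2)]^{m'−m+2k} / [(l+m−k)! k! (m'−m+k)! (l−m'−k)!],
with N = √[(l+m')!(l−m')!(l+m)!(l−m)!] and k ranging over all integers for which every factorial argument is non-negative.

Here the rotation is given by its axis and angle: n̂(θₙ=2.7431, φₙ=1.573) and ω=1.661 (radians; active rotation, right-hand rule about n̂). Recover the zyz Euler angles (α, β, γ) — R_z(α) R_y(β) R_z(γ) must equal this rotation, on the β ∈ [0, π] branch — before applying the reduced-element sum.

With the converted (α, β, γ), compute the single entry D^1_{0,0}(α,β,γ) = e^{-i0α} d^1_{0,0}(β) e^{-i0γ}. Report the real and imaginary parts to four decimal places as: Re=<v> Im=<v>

Axis–angle → zyz. n̂ = (sinθₙcosφₙ, sinθₙsinφₙ, cosθₙ) = (-0.000855, +0.388029, -0.921647), ω = 1.6610.
R = I cosω + sinω [n̂]ₓ + (1−cosω) n̂n̂ᵀ gives
  R = [-0.090081, +0.917538, +0.387310; -0.918262, +0.074048, -0.388989; -0.385592, -0.390692, +0.835870]
β = atan2(√(R₁₃²+R₂₃²), R₃₃) = 0.581081; α = atan2(R₂₃, R₁₃) mod 2π = 5.495624; γ = atan2(R₃₂, −R₃₁) mod 2π = 5.491217
Split into d^1_{0,0}(β=0.5811) × two z-phases.
c=cos(0.581081/2)=0.958089, s=sin(0.581081/2)=0.286470; N=√[1·1·1·1]=1.000000
k∈{0,1} keeps every argument non-negative
  k=0: (−1)^0·1.0000/(1)·0.9581^2·0.2865^0 = +0.917935
  k=1: (−1)^1·1.0000/(1)·0.9581^0·0.2865^2 = -0.082065
d^1_{0,0}(0.5811) = +0.917935 -0.082065 = +0.835870
Attach z-rotation phases: D = e^{-i(0)(5.4956)}·(+0.835870)·e^{-i(0)(5.4912)} = +0.835870+0.000000i

Re=0.8359 Im=0.0000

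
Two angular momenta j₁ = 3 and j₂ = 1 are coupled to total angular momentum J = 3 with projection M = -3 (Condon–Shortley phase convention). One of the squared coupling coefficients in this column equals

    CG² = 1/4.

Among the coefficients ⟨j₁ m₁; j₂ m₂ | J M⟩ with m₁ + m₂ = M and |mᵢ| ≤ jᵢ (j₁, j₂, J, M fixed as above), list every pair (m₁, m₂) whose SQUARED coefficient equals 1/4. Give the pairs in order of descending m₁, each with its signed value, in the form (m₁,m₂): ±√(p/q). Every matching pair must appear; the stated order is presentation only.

Admissible pairs with m₁+m₂ = M = -3: (-3,0), (-2,-1)
  (m₁,m₂)=(-2,-1): CG² = 1/4, CG = +√(1/4)   ← matches the target
  (m₁,m₂)=(-3,0): CG² = 3/4, CG = −√(3/4)
Pairs with CG² = 1/4: (-2,-1): +√(1/4)

(-2,-1): +√(1/4)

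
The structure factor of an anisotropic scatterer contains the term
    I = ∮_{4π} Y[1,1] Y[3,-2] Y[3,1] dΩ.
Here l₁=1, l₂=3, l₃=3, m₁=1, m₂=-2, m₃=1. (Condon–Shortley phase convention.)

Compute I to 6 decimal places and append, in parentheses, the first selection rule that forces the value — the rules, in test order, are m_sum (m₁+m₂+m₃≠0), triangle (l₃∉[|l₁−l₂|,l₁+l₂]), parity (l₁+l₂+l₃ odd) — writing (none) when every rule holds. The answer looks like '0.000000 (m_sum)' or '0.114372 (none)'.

0.000000 (parity)

L=7 odd ⇒ parity kills the (l;000) factor ⇒ I = 0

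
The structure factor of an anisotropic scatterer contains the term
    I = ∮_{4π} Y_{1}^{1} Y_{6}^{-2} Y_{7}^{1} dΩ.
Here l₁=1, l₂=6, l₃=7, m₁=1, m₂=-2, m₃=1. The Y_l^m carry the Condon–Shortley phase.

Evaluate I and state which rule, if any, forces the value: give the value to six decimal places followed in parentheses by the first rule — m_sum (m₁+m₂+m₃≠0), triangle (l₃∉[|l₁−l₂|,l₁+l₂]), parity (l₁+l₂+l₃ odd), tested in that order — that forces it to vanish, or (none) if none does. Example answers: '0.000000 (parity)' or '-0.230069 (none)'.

Checks pass: Σm=0; 14 even; l₃=7∈[5,7].
(2·1+1)(2·6+1)(2·7+1) = 585
Δ: 0! 2! 12! / 15! → 1/1365
sum: t=0:+1/518400 = 1/518400
3j²(1 6 7; 0 0 0) = Δ·Π!·Σ² = 7/195  (sign -1)
sum: t=0:+1/1935360 = 1/1935360
3j²(1 6 7; 1 -2 1) = Δ·Π!·Σ² = 1/91  (sign +1)
combine: 4πI² = 585·7/195·1/91 = 3/13
take √, sign -1: I = -0.13551395
No selection rule forces the value: the integral is nonzero (none).

-0.135514 (none)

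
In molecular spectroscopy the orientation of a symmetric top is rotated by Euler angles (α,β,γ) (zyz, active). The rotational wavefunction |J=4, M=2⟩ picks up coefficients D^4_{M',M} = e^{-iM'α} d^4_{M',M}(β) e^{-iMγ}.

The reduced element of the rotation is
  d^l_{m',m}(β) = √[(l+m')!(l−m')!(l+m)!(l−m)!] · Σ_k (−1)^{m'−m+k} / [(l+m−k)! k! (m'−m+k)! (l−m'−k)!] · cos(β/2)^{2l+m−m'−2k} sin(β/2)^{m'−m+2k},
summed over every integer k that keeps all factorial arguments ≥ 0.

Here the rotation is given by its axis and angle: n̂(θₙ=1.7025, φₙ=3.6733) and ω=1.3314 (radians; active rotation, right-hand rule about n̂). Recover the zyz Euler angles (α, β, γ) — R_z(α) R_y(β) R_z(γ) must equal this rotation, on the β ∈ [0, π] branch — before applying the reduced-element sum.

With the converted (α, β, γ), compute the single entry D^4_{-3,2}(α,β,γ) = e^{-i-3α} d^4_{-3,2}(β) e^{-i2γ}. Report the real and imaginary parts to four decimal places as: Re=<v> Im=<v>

Axis–angle → zyz. n̂ = (sinθₙcosφₙ, sinθₙsinφₙ, cosθₙ) = (-0.854478, -0.502615, -0.131323), ω = 1.3314.
R = I cosω + sinω [n̂]ₓ + (1−cosω) n̂n̂ᵀ gives
  R = [+0.794122, +0.455216, -0.402676; +0.200060, +0.429837, +0.880463; +0.573886, -0.779755, +0.250273]
β = atan2(√(R₁₃²+R₂₃²), R₃₃) = 1.317834; α = atan2(R₂₃, R₁₃) mod 2π = 1.999742; γ = atan2(R₃₂, −R₃₁) mod 2π = 4.077920
D^4_{-3,2}(1.9997,1.3178,4.0779) = e^{-i·-3·1.9997}·d^4_{-3,2}(1.3178)·e^{-i·2·4.0779}. Compute d first:
With c≡cos(β/2)=0.790656 and s≡sin(β/2)=0.612261, N=[1·5040·720·2]^{1/2}=2693.993318
k∈{5,6} keeps every argument non-negative
  k=5: (−1)^0·2693.9933/(240)·0.7907^3·0.6123^5 = +0.477343
  k=6: (−1)^1·2693.9933/(720)·0.7907^1·0.6123^7 = -0.095413
d^4_{-3,2}(1.3178) = +0.477343 -0.095413 = +0.381930
Phases: e^{-i·(-3)·1.9997}=+0.959953-0.280160i, e^{-i·(2)·4.0779}=-0.297294-0.954786i ⇒ D=-0.211162-0.318247i

Re=-0.2112 Im=-0.3182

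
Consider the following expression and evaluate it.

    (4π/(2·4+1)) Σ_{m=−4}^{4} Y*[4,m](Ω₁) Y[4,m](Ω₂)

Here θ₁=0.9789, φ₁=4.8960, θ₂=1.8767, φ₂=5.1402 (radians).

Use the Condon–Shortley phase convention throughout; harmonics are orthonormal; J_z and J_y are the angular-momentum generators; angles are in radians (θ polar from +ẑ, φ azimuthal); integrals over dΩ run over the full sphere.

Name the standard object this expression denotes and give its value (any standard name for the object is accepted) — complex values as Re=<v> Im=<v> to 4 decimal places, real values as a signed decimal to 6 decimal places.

This sum is the spherical-harmonic addition theorem: it equals the Legendre polynomial P_l(cos γ) of the angle γ between the two directions.
Addition theorem: P_4(cos γ) = (4π/9) Σ_m Y*_{lm}(Ω₁) Y_{lm}(Ω₂), m = −4…4:
  term(m=-4) = (0.042985, -0.063648)   from Y*(Ω₁)=(0.155790, 0.140671), Y(Ω₂)=(-0.051221, -0.362299)
  term(m=-3) = (-0.096988, 0.087251)   from Y*(Ω₁)=(-0.208910, 0.340104), Y(Ω₂)=(0.313445, 0.092637)
  term(m=-2) = (-0.026643, 0.014157)   from Y*(Ω₁)=(-0.253528, -0.097525), Y(Ω₂)=(0.072834, -0.083855)
  term(m=-1) = (-0.056069, 0.013971)   from Y*(Ω₁)=(-0.032834, 0.176807), Y(Ω₂)=(0.133311, 0.292365)
  term(m=+0) = (-0.018702, -0.000000)   from Y*(Ω₁)=(-0.311768, -0.000000), Y(Ω₂)=(0.059987, 0.000000)
  term(m=+1) = (-0.056069, -0.013971)   from Y*(Ω₁)=(0.032834, 0.176807), Y(Ω₂)=(-0.133311, 0.292365)
  term(m=+2) = (-0.026643, -0.014157)   from Y*(Ω₁)=(-0.253528, 0.097525), Y(Ω₂)=(0.072834, 0.083855)
  term(m=+3) = (-0.096988, -0.087251)   from Y*(Ω₁)=(0.208910, 0.340104), Y(Ω₂)=(-0.313445, 0.092637)
  term(m=+4) = (0.042985, 0.063648)   from Y*(Ω₁)=(0.155790, -0.140671), Y(Ω₂)=(-0.051221, 0.362299)
Total Σ_m = (-0.292133, 0.000000). Multiply by 1.396263: (-0.407894, 0.000000). P_4(cos γ) = -0.407894

Legendre polynomial (addition theorem), -0.407894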